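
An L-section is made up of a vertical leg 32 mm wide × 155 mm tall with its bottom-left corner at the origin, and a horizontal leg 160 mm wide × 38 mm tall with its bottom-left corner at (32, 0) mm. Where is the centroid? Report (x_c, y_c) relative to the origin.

Part | A | x̄ᵢ | ȳᵢ | A·x̄ᵢ | A·ȳᵢ
vertical leg | 4960.00 | 16.00 | 77.50 | 79360.00 | 384400.00
horizontal leg | 6080.00 | 112.00 | 19.00 | 680960.00 | 115520.00
Σ | 11040.00 |  |  | 760320.00 | 499920.00
x_c = 760320.00 / 11040.00 = 68.87 mm
y_c = 499920.00 / 11040.00 = 45.28 mm

x_c = 68.87 mm, y_c = 45.28 mm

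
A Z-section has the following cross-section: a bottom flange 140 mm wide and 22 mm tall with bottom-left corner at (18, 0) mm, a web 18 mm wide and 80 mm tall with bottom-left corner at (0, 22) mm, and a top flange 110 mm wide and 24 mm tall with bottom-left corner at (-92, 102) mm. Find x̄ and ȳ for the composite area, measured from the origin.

x̄ = 26.02 mm, ȳ = 59.23 mm

bottom flange: A = 140 × 22 = 3080.00, centroid at (88.00, 11.00).
web: A = 18 × 80 = 1440.00, centroid at (9.00, 62.00).
top flange: A = 110 × 24 = 2640.00, centroid at (-37.00, 114.00).
ΣA = 7160.00 mm², ΣAx̄ = 186320.00 mm³, ΣAȳ = 424120.00 mm³.
x̄ = 186320.00/7160.00 = 26.02 mm; ȳ = 424120.00/7160.00 = 59.23 mm.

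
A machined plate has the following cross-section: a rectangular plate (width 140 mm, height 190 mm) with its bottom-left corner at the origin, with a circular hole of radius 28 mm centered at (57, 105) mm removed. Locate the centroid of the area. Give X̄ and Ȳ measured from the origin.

X̄ = 71.33 mm, Ȳ = 93.98 mm

plate: A = 140 × 190 = 26600.00, centroid at (70.00, 95.00).
hole: A = −π·28² = -2463.01, centroid at (57.00, 105.00).
ΣA = 24136.99 mm²
ΣAX̄ = (26600.00)(70.00) + (-2463.01)(57.00) = 1721608.51 mm³
ΣAȲ = (26600.00)(95.00) + (-2463.01)(105.00) = 2268384.09 mm³
X̄ = 1721608.51 / 24136.99 = 71.33 mm
Ȳ = 2268384.09 / 24136.99 = 93.98 mm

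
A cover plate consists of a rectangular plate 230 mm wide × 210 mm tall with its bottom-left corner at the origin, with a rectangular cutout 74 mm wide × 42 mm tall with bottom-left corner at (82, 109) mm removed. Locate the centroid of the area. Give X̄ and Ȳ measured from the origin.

X̄ = 114.72 mm, Ȳ = 103.28 mm

plate: A = 230 × 210 = 48300.00, centroid at (115.00, 105.00).
hole: A = −(74 × 42) = -3108.00, centroid at (119.00, 130.00).
ΣA = 45192.00 mm²
ΣAX̄ = (48300.00)(115.00) + (-3108.00)(119.00) = 5184648.00 mm³
ΣAȲ = (48300.00)(105.00) + (-3108.00)(130.00) = 4667460.00 mm³
X̄ = 5184648.00 / 45192.00 = 114.72 mm
Ȳ = 4667460.00 / 45192.00 = 103.28 mm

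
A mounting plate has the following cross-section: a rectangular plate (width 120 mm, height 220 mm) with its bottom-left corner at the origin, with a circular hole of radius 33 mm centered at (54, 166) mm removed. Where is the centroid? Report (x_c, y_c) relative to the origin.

Part | A | x̄ᵢ | ȳᵢ | A·x̄ᵢ | A·ȳᵢ
plate | 26400.00 | 60.00 | 110.00 | 1584000.00 | 2904000.00
hole | -3421.19 | 54.00 | 166.00 | -184744.50 | -567918.27
Σ | 22978.81 |  |  | 1399255.50 | 2336081.73
x_c = 1399255.50 / 22978.81 = 60.89 mm
y_c = 2336081.73 / 22978.81 = 101.66 mm

x_c = 60.89 mm, y_c = 101.66 mm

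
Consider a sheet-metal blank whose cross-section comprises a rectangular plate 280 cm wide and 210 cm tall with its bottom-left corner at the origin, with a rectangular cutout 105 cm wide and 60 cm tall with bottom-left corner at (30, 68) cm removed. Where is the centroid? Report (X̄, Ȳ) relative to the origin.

X̄ = 146.90 cm, Ȳ = 105.84 cm

Part | A | x̄ᵢ | ȳᵢ | A·x̄ᵢ | A·ȳᵢ
plate | 58800.00 | 140.00 | 105.00 | 8232000.00 | 6174000.00
hole | -6300.00 | 82.50 | 98.00 | -519750.00 | -617400.00
Σ | 52500.00 |  |  | 7712250.00 | 5556600.00
X̄ = 7712250.00 / 52500.00 = 146.90 cm
Ȳ = 5556600.00 / 52500.00 = 105.84 cm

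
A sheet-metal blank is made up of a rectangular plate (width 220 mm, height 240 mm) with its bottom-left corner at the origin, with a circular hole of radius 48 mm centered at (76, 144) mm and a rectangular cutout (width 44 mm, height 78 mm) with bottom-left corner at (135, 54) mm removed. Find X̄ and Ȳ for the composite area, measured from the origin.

X̄ = 112.01 mm, Ȳ = 118.08 mm

plate: A = 220 × 240 = 52800.00, centroid at (110.00, 120.00).
hole 1: A = −π·48² = -7238.23, centroid at (76.00, 144.00).
hole 2: A = −(44 × 78) = -3432.00, centroid at (157.00, 93.00).
ΣA = 42129.77 mm²
ΣAX̄ = (52800.00)(110.00) + (-7238.23)(76.00) + (-3432.00)(157.00) = 4719070.56 mm³
ΣAȲ = (52800.00)(120.00) + (-7238.23)(144.00) + (-3432.00)(93.00) = 4974518.96 mm³
X̄ = 4719070.56 / 42129.77 = 112.01 mm
Ȳ = 4974518.96 / 42129.77 = 118.08 mm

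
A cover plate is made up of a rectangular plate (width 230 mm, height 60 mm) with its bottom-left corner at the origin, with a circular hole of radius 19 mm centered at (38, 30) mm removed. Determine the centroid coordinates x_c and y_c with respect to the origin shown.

x_c = 121.89 mm, y_c = 30.00 mm

Part | A | x̄ᵢ | ȳᵢ | A·x̄ᵢ | A·ȳᵢ
plate | 13800.00 | 115.00 | 30.00 | 1587000.00 | 414000.00
hole | -1134.11 | 38.00 | 30.00 | -43096.37 | -34023.45
Σ | 12665.89 |  |  | 1543903.63 | 379976.55
x_c = 1543903.63 / 12665.89 = 121.89 mm
y_c = 379976.55 / 12665.89 = 30.00 mm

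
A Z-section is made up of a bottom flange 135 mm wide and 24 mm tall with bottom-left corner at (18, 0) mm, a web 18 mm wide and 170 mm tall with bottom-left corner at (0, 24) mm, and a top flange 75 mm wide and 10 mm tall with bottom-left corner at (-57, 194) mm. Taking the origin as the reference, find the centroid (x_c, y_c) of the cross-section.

x_c = 41.13 mm, y_c = 74.00 mm

Part | A | x̄ᵢ | ȳᵢ | A·x̄ᵢ | A·ȳᵢ
bottom flange | 3240.00 | 85.50 | 12.00 | 277020.00 | 38880.00
web | 3060.00 | 9.00 | 109.00 | 27540.00 | 333540.00
top flange | 750.00 | -19.50 | 199.00 | -14625.00 | 149250.00
Σ | 7050.00 |  |  | 289935.00 | 521670.00
x_c = 289935.00 / 7050.00 = 41.13 mm
y_c = 521670.00 / 7050.00 = 74.00 mm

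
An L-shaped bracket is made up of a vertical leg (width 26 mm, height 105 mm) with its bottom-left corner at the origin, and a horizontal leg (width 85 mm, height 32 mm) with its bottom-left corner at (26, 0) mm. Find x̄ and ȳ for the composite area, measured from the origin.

x̄ = 40.70 mm, ȳ = 34.28 mm

vertical leg: A = 26 × 105 = 2730.00, centroid at (13.00, 52.50).
horizontal leg: A = 85 × 32 = 2720.00, centroid at (68.50, 16.00).
ΣA = 5450.00 mm²
ΣAx̄ = (2730.00)(13.00) + (2720.00)(68.50) = 221810.00 mm³
ΣAȳ = (2730.00)(52.50) + (2720.00)(16.00) = 186845.00 mm³
x̄ = 221810.00 / 5450.00 = 40.70 mm
ȳ = 186845.00 / 5450.00 = 34.28 mm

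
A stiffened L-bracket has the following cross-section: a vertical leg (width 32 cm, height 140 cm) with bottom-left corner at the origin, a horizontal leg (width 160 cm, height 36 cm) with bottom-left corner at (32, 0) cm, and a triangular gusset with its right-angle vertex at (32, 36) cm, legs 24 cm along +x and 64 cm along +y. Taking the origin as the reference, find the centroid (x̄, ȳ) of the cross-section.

x̄ = 67.91 cm, ȳ = 41.91 cm

vertical leg: A = 32 × 140 = 4480.00, centroid at (16.00, 70.00).
horizontal leg: A = 160 × 36 = 5760.00, centroid at (112.00, 18.00).
gusset: A = ½·24·64 = 768.00, centroid at (40.00, 57.33).
ΣA = 11008.00 cm², ΣAx̄ = 747520.00 cm³, ΣAȳ = 461312.00 cm³.
x̄ = 747520.00/11008.00 = 67.91 cm; ȳ = 461312.00/11008.00 = 41.91 cm.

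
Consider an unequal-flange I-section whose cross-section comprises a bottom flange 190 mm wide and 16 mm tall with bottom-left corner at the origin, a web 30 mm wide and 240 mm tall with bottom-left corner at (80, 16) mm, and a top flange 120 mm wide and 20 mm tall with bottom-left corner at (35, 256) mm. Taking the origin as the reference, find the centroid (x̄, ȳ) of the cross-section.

Part | A | x̄ᵢ | ȳᵢ | A·x̄ᵢ | A·ȳᵢ
bottom flange | 3040.00 | 95.00 | 8.00 | 288800.00 | 24320.00
web | 7200.00 | 95.00 | 136.00 | 684000.00 | 979200.00
top flange | 2400.00 | 95.00 | 266.00 | 228000.00 | 638400.00
Σ | 12640.00 |  |  | 1200800.00 | 1641920.00
x̄ = 1200800.00 / 12640.00 = 95.00 mm
ȳ = 1641920.00 / 12640.00 = 129.90 mm

x̄ = 95.00 mm, ȳ = 129.90 mm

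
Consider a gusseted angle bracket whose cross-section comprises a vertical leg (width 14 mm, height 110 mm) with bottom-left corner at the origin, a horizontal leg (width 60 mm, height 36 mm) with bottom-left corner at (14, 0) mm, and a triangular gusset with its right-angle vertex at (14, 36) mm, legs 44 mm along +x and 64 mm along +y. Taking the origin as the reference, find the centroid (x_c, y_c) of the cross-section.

x_c = 28.62 mm, y_c = 40.00 mm

vertical leg: A = 14 × 110 = 1540.00, centroid at (7.00, 55.00).
horizontal leg: A = 60 × 36 = 2160.00, centroid at (44.00, 18.00).
gusset: A = ½·44·64 = 1408.00, centroid at (28.67, 57.33).
ΣA = 5108.00 mm²
ΣAx_c = (1540.00)(7.00) + (2160.00)(44.00) + (1408.00)(28.67) = 146182.67 mm³
ΣAy_c = (1540.00)(55.00) + (2160.00)(18.00) + (1408.00)(57.33) = 204305.33 mm³
x_c = 146182.67 / 5108.00 = 28.62 mm
y_c = 204305.33 / 5108.00 = 40.00 mm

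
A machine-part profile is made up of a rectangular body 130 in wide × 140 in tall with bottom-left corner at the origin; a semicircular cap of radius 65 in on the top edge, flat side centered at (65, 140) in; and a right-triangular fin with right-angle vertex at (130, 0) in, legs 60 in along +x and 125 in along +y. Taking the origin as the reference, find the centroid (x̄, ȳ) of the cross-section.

rectangular body: A = 130 × 140 = 18200.00, centroid at (65.00, 70.00).
semicircular top: A = ½π·65² = 6636.61, centroid at (65.00, 167.59).
triangular fin: A = ½·60·125 = 3750.00, centroid at (150.00, 41.67).
ΣA = 28586.61 in², ΣAx̄ = 2176879.94 in³, ΣAȳ = 2542459.36 in³.
x̄ = 2176879.94/28586.61 = 76.15 in; ȳ = 2542459.36/28586.61 = 88.94 in.

x̄ = 76.15 in, ȳ = 88.94 in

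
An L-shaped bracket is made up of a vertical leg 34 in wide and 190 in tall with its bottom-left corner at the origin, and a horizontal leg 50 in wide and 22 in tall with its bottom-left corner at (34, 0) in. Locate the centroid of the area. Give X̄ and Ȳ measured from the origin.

vertical leg: A = 34 × 190 = 6460.00, centroid at (17.00, 95.00).
horizontal leg: A = 50 × 22 = 1100.00, centroid at (59.00, 11.00).
ΣA = 7560.00 in², ΣAX̄ = 174720.00 in³, ΣAȲ = 625800.00 in³.
X̄ = 174720.00/7560.00 = 23.11 in; Ȳ = 625800.00/7560.00 = 82.78 in.

X̄ = 23.11 in, Ȳ = 82.78 in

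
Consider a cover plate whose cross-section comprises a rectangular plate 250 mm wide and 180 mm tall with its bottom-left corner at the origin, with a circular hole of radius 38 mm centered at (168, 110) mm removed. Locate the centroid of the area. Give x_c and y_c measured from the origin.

plate: A = 250 × 180 = 45000.00, centroid at (125.00, 90.00).
hole: A = −π·38² = -4536.46, centroid at (168.00, 110.00).
ΣA = 40463.54 mm², ΣAx_c = 4862874.75 mm³, ΣAy_c = 3550989.42 mm³.
x_c = 4862874.75/40463.54 = 120.18 mm; y_c = 3550989.42/40463.54 = 87.76 mm.

x_c = 120.18 mm, y_c = 87.76 mm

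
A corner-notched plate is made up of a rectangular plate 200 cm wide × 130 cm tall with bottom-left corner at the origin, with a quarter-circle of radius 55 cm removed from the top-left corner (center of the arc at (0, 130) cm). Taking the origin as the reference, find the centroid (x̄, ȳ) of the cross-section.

plate: A = 200 × 130 = 26000.00, centroid at (100.00, 65.00).
removed quarter-circle: A = −¼π·55² = -2375.83, centroid at (23.34, 106.66).
ΣA = 23624.17 cm², ΣAx̄ = 2544541.67 cm³, ΣAȳ = 1436600.51 cm³.
x̄ = 2544541.67/23624.17 = 107.71 cm; ȳ = 1436600.51/23624.17 = 60.81 cm.

x̄ = 107.71 cm, ȳ = 60.81 cm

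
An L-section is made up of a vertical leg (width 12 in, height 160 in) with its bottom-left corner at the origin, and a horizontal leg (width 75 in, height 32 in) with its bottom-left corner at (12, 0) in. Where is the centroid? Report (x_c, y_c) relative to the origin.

x_c = 30.17 in, y_c = 44.44 in

vertical leg: A = 12 × 160 = 1920.00, centroid at (6.00, 80.00).
horizontal leg: A = 75 × 32 = 2400.00, centroid at (49.50, 16.00).
ΣA = 4320.00 in², ΣAx_c = 130320.00 in³, ΣAy_c = 192000.00 in³.
x_c = 130320.00/4320.00 = 30.17 in; y_c = 192000.00/4320.00 = 44.44 in.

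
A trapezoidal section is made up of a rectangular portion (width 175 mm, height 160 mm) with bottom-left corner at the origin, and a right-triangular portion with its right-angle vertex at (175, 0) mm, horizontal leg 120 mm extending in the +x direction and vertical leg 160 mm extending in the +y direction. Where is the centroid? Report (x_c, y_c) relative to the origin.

rectangular portion: A = 175 × 160 = 28000.00, centroid at (87.50, 80.00).
triangular portion: A = ½·120·160 = 9600.00, centroid at (215.00, 53.33).
ΣA = 37600.00 mm²
ΣAx_c = (28000.00)(87.50) + (9600.00)(215.00) = 4514000.00 mm³
ΣAy_c = (28000.00)(80.00) + (9600.00)(53.33) = 2752000.00 mm³
x_c = 4514000.00 / 37600.00 = 120.05 mm
y_c = 2752000.00 / 37600.00 = 73.19 mm

x_c = 120.05 mm, y_c = 73.19 mm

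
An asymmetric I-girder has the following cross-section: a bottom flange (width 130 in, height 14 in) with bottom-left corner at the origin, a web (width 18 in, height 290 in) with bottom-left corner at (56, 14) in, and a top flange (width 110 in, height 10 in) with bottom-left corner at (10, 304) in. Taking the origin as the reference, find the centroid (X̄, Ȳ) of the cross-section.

Part | A | x̄ᵢ | ȳᵢ | A·x̄ᵢ | A·ȳᵢ
bottom flange | 1820.00 | 65.00 | 7.00 | 118300.00 | 12740.00
web | 5220.00 | 65.00 | 159.00 | 339300.00 | 829980.00
top flange | 1100.00 | 65.00 | 309.00 | 71500.00 | 339900.00
Σ | 8140.00 |  |  | 529100.00 | 1182620.00
X̄ = 529100.00 / 8140.00 = 65.00 in
Ȳ = 1182620.00 / 8140.00 = 145.29 in

X̄ = 65.00 in, Ȳ = 145.29 in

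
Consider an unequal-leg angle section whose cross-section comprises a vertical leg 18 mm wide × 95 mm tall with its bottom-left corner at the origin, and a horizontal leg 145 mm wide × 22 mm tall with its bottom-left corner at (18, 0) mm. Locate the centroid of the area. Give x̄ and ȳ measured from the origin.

Part | A | x̄ᵢ | ȳᵢ | A·x̄ᵢ | A·ȳᵢ
vertical leg | 1710.00 | 9.00 | 47.50 | 15390.00 | 81225.00
horizontal leg | 3190.00 | 90.50 | 11.00 | 288695.00 | 35090.00
Σ | 4900.00 |  |  | 304085.00 | 116315.00
x̄ = 304085.00 / 4900.00 = 62.06 mm
ȳ = 116315.00 / 4900.00 = 23.74 mm

x̄ = 62.06 mm, ȳ = 23.74 mm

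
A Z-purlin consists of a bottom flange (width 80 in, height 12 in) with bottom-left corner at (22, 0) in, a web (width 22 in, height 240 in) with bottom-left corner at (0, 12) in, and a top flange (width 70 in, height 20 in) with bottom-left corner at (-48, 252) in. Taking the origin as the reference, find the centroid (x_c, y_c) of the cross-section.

x_c = 13.01 in, y_c = 139.99 in

bottom flange: A = 80 × 12 = 960.00, centroid at (62.00, 6.00).
web: A = 22 × 240 = 5280.00, centroid at (11.00, 132.00).
top flange: A = 70 × 20 = 1400.00, centroid at (-13.00, 262.00).
ΣA = 7640.00 in², ΣAx_c = 99400.00 in³, ΣAy_c = 1069520.00 in³.
x_c = 99400.00/7640.00 = 13.01 in; y_c = 1069520.00/7640.00 = 139.99 in.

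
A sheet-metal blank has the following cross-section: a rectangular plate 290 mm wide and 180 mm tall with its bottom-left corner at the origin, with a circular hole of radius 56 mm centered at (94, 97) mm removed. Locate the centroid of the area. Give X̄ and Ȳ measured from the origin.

plate: A = 290 × 180 = 52200.00, centroid at (145.00, 90.00).
hole: A = −π·56² = -9852.03, centroid at (94.00, 97.00).
ΣA = 42347.97 mm², ΣAX̄ = 6642908.75 mm³, ΣAȲ = 3742352.65 mm³.
X̄ = 6642908.75/42347.97 = 156.86 mm; Ȳ = 3742352.65/42347.97 = 88.37 mm.

X̄ = 156.86 mm, Ȳ = 88.37 mm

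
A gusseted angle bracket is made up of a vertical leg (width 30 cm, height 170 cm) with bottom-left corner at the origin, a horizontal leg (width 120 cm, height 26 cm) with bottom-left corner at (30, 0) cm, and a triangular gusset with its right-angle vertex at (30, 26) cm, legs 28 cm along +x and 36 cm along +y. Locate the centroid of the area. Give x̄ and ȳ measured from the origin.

Part | A | x̄ᵢ | ȳᵢ | A·x̄ᵢ | A·ȳᵢ
vertical leg | 5100.00 | 15.00 | 85.00 | 76500.00 | 433500.00
horizontal leg | 3120.00 | 90.00 | 13.00 | 280800.00 | 40560.00
gusset | 504.00 | 39.33 | 38.00 | 19824.00 | 19152.00
Σ | 8724.00 |  |  | 377124.00 | 493212.00
x̄ = 377124.00 / 8724.00 = 43.23 cm
ȳ = 493212.00 / 8724.00 = 56.54 cm

x̄ = 43.23 cm, ȳ = 56.54 cm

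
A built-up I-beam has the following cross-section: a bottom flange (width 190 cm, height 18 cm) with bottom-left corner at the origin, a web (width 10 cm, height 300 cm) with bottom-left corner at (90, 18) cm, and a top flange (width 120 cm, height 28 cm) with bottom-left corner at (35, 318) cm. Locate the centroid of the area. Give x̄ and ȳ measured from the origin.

x̄ = 95.00 cm, ȳ = 168.74 cm

bottom flange: A = 190 × 18 = 3420.00, centroid at (95.00, 9.00).
web: A = 10 × 300 = 3000.00, centroid at (95.00, 168.00).
top flange: A = 120 × 28 = 3360.00, centroid at (95.00, 332.00).
ΣA = 9780.00 cm²
ΣAx̄ = (3420.00)(95.00) + (3000.00)(95.00) + (3360.00)(95.00) = 929100.00 cm³
ΣAȳ = (3420.00)(9.00) + (3000.00)(168.00) + (3360.00)(332.00) = 1650300.00 cm³
x̄ = 929100.00 / 9780.00 = 95.00 cm
ȳ = 1650300.00 / 9780.00 = 168.74 cm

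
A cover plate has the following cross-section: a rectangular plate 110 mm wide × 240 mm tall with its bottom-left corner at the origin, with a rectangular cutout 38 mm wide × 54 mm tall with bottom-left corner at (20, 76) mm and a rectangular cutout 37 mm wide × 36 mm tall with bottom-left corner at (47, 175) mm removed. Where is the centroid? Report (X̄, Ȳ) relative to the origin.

plate: A = 110 × 240 = 26400.00, centroid at (55.00, 120.00).
hole 1: A = −(38 × 54) = -2052.00, centroid at (39.00, 103.00).
hole 2: A = −(37 × 36) = -1332.00, centroid at (65.50, 193.00).
ΣA = 23016.00 mm²
ΣAX̄ = (26400.00)(55.00) + (-2052.00)(39.00) + (-1332.00)(65.50) = 1284726.00 mm³
ΣAȲ = (26400.00)(120.00) + (-2052.00)(103.00) + (-1332.00)(193.00) = 2699568.00 mm³
X̄ = 1284726.00 / 23016.00 = 55.82 mm
Ȳ = 2699568.00 / 23016.00 = 117.29 mm

X̄ = 55.82 mm, Ȳ = 117.29 mm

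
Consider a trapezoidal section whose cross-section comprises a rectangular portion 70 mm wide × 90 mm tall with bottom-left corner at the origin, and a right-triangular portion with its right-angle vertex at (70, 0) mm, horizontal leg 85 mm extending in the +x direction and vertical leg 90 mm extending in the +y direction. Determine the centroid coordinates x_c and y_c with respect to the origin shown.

x_c = 58.93 mm, y_c = 39.33 mm

Part | A | x̄ᵢ | ȳᵢ | A·x̄ᵢ | A·ȳᵢ
rectangular portion | 6300.00 | 35.00 | 45.00 | 220500.00 | 283500.00
triangular portion | 3825.00 | 98.33 | 30.00 | 376125.00 | 114750.00
Σ | 10125.00 |  |  | 596625.00 | 398250.00
x_c = 596625.00 / 10125.00 = 58.93 mm
y_c = 398250.00 / 10125.00 = 39.33 mm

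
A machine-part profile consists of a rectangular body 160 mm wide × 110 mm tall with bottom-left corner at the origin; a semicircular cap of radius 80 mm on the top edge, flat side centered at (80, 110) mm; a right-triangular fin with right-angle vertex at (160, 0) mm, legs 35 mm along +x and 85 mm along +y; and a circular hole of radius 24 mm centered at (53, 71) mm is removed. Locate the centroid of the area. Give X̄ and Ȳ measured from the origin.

Part | A | x̄ᵢ | ȳᵢ | A·x̄ᵢ | A·ȳᵢ
rectangular body | 17600.00 | 80.00 | 55.00 | 1408000.00 | 968000.00
semicircular top | 10053.10 | 80.00 | 143.95 | 804247.72 | 1447173.95
triangular fin | 1487.50 | 171.67 | 28.33 | 255354.17 | 42145.83
hole | -1809.56 | 53.00 | 71.00 | -95906.54 | -128478.57
Σ | 27331.04 |  |  | 2371695.35 | 2328841.21
X̄ = 2371695.35 / 27331.04 = 86.78 mm
Ȳ = 2328841.21 / 27331.04 = 85.21 mm

X̄ = 86.78 mm, Ȳ = 85.21 mm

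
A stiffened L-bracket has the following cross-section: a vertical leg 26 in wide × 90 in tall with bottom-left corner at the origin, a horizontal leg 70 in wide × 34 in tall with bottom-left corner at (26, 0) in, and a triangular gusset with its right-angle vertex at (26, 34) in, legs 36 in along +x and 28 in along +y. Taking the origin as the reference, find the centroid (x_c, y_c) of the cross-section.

x_c = 37.28 in, y_c = 32.08 in

Part | A | x̄ᵢ | ȳᵢ | A·x̄ᵢ | A·ȳᵢ
vertical leg | 2340.00 | 13.00 | 45.00 | 30420.00 | 105300.00
horizontal leg | 2380.00 | 61.00 | 17.00 | 145180.00 | 40460.00
gusset | 504.00 | 38.00 | 43.33 | 19152.00 | 21840.00
Σ | 5224.00 |  |  | 194752.00 | 167600.00
x_c = 194752.00 / 5224.00 = 37.28 in
y_c = 167600.00 / 5224.00 = 32.08 in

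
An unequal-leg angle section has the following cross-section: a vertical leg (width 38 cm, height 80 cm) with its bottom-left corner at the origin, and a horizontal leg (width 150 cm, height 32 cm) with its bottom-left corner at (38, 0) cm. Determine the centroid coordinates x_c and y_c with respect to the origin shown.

x_c = 76.55 cm, y_c = 25.31 cm

vertical leg: A = 38 × 80 = 3040.00, centroid at (19.00, 40.00).
horizontal leg: A = 150 × 32 = 4800.00, centroid at (113.00, 16.00).
ΣA = 7840.00 cm²
ΣAx_c = (3040.00)(19.00) + (4800.00)(113.00) = 600160.00 cm³
ΣAy_c = (3040.00)(40.00) + (4800.00)(16.00) = 198400.00 cm³
x_c = 600160.00 / 7840.00 = 76.55 cm
y_c = 198400.00 / 7840.00 = 25.31 cm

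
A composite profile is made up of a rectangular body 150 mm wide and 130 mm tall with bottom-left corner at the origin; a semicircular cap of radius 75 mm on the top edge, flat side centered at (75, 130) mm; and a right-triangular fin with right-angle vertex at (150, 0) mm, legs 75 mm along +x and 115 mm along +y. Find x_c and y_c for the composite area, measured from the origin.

x_c = 88.21 mm, y_c = 87.68 mm

rectangular body: A = 150 × 130 = 19500.00, centroid at (75.00, 65.00).
semicircular top: A = ½π·75² = 8835.73, centroid at (75.00, 161.83).
triangular fin: A = ½·75·115 = 4312.50, centroid at (175.00, 38.33).
ΣA = 32648.23 mm²
ΣAx_c = (19500.00)(75.00) + (8835.73)(75.00) + (4312.50)(175.00) = 2879867.20 mm³
ΣAy_c = (19500.00)(65.00) + (8835.73)(161.83) + (4312.50)(38.33) = 2862707.31 mm³
x_c = 2879867.20 / 32648.23 = 88.21 mm
y_c = 2862707.31 / 32648.23 = 87.68 mm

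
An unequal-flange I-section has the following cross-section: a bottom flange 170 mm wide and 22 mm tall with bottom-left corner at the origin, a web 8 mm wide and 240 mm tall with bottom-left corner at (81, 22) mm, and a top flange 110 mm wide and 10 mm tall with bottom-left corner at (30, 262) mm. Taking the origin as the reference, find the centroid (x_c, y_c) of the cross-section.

x_c = 85.00 mm, y_c = 89.86 mm

bottom flange: A = 170 × 22 = 3740.00, centroid at (85.00, 11.00).
web: A = 8 × 240 = 1920.00, centroid at (85.00, 142.00).
top flange: A = 110 × 10 = 1100.00, centroid at (85.00, 267.00).
ΣA = 6760.00 mm²
ΣAx_c = (3740.00)(85.00) + (1920.00)(85.00) + (1100.00)(85.00) = 574600.00 mm³
ΣAy_c = (3740.00)(11.00) + (1920.00)(142.00) + (1100.00)(267.00) = 607480.00 mm³
x_c = 574600.00 / 6760.00 = 85.00 mm
y_c = 607480.00 / 6760.00 = 89.86 mm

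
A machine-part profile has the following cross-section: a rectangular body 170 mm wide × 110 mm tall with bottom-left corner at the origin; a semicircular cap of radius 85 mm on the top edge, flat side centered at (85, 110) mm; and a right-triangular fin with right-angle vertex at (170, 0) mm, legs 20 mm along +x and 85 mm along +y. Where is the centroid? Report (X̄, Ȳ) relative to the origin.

X̄ = 87.52 mm, Ȳ = 87.72 mm

Part | A | x̄ᵢ | ȳᵢ | A·x̄ᵢ | A·ȳᵢ
rectangular body | 18700.00 | 85.00 | 55.00 | 1589500.00 | 1028500.00
semicircular top | 11349.00 | 85.00 | 146.08 | 964665.29 | 1657807.05
triangular fin | 850.00 | 176.67 | 28.33 | 150166.67 | 24083.33
Σ | 30899.00 |  |  | 2704331.96 | 2710390.38
X̄ = 2704331.96 / 30899.00 = 87.52 mm
Ȳ = 2710390.38 / 30899.00 = 87.72 mm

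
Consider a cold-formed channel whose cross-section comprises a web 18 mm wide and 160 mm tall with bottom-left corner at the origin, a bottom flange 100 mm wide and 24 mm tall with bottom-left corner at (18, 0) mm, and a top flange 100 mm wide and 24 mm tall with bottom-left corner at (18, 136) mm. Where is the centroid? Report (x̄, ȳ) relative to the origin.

x̄ = 45.88 mm, ȳ = 80.00 mm

web: A = 18 × 160 = 2880.00, centroid at (9.00, 80.00).
bottom flange: A = 100 × 24 = 2400.00, centroid at (68.00, 12.00).
top flange: A = 100 × 24 = 2400.00, centroid at (68.00, 148.00).
ΣA = 7680.00 mm², ΣAx̄ = 352320.00 mm³, ΣAȳ = 614400.00 mm³.
x̄ = 352320.00/7680.00 = 45.88 mm; ȳ = 614400.00/7680.00 = 80.00 mm.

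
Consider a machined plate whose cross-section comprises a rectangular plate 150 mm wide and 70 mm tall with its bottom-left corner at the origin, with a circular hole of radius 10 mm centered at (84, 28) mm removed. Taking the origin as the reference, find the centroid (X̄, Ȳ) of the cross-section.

X̄ = 74.72 mm, Ȳ = 35.22 mm

plate: A = 150 × 70 = 10500.00, centroid at (75.00, 35.00).
hole: A = −π·10² = -314.16, centroid at (84.00, 28.00).
ΣA = 10185.84 mm², ΣAX̄ = 761110.62 mm³, ΣAȲ = 358703.54 mm³.
X̄ = 761110.62/10185.84 = 74.72 mm; Ȳ = 358703.54/10185.84 = 35.22 mm.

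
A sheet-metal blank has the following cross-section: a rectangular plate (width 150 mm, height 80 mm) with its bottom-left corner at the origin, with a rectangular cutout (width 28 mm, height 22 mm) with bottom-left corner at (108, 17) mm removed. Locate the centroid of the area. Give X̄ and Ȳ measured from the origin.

plate: A = 150 × 80 = 12000.00, centroid at (75.00, 40.00).
hole: A = −(28 × 22) = -616.00, centroid at (122.00, 28.00).
ΣA = 11384.00 mm², ΣAX̄ = 824848.00 mm³, ΣAȲ = 462752.00 mm³.
X̄ = 824848.00/11384.00 = 72.46 mm; Ȳ = 462752.00/11384.00 = 40.65 mm.

X̄ = 72.46 mm, Ȳ = 40.65 mm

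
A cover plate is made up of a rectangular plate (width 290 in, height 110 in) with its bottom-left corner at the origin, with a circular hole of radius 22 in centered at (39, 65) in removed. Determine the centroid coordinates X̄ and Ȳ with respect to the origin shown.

plate: A = 290 × 110 = 31900.00, centroid at (145.00, 55.00).
hole: A = −π·22² = -1520.53, centroid at (39.00, 65.00).
ΣA = 30379.47 in², ΣAX̄ = 4566199.30 in³, ΣAȲ = 1655665.50 in³.
X̄ = 4566199.30/30379.47 = 150.31 in; Ȳ = 1655665.50/30379.47 = 54.50 in.

X̄ = 150.31 in, Ȳ = 54.50 in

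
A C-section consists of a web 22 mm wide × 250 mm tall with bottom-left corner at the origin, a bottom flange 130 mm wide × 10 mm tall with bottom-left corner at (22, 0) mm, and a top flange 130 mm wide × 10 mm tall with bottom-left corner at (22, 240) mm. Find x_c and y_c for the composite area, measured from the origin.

web: A = 22 × 250 = 5500.00, centroid at (11.00, 125.00).
bottom flange: A = 130 × 10 = 1300.00, centroid at (87.00, 5.00).
top flange: A = 130 × 10 = 1300.00, centroid at (87.00, 245.00).
ΣA = 8100.00 mm², ΣAx_c = 286700.00 mm³, ΣAy_c = 1012500.00 mm³.
x_c = 286700.00/8100.00 = 35.40 mm; y_c = 1012500.00/8100.00 = 125.00 mm.

x_c = 35.40 mm, y_c = 125.00 mm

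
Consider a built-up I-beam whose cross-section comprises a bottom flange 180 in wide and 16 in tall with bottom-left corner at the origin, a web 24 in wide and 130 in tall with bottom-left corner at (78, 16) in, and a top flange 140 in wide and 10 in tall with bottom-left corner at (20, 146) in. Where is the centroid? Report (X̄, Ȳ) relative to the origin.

bottom flange: A = 180 × 16 = 2880.00, centroid at (90.00, 8.00).
web: A = 24 × 130 = 3120.00, centroid at (90.00, 81.00).
top flange: A = 140 × 10 = 1400.00, centroid at (90.00, 151.00).
ΣA = 7400.00 in², ΣAX̄ = 666000.00 in³, ΣAȲ = 487160.00 in³.
X̄ = 666000.00/7400.00 = 90.00 in; Ȳ = 487160.00/7400.00 = 65.83 in.

X̄ = 90.00 in, Ȳ = 65.83 in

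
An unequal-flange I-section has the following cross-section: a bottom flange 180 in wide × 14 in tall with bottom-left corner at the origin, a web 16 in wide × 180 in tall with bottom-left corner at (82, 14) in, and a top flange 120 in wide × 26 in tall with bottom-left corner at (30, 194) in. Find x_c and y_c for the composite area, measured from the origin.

x_c = 90.00 in, y_c = 113.03 in

bottom flange: A = 180 × 14 = 2520.00, centroid at (90.00, 7.00).
web: A = 16 × 180 = 2880.00, centroid at (90.00, 104.00).
top flange: A = 120 × 26 = 3120.00, centroid at (90.00, 207.00).
ΣA = 8520.00 in², ΣAx_c = 766800.00 in³, ΣAy_c = 963000.00 in³.
x_c = 766800.00/8520.00 = 90.00 in; y_c = 963000.00/8520.00 = 113.03 in.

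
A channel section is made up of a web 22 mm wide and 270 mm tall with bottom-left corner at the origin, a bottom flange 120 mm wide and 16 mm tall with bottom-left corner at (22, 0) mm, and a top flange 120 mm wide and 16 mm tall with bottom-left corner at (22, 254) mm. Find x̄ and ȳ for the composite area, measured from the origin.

web: A = 22 × 270 = 5940.00, centroid at (11.00, 135.00).
bottom flange: A = 120 × 16 = 1920.00, centroid at (82.00, 8.00).
top flange: A = 120 × 16 = 1920.00, centroid at (82.00, 262.00).
ΣA = 9780.00 mm², ΣAx̄ = 380220.00 mm³, ΣAȳ = 1320300.00 mm³.
x̄ = 380220.00/9780.00 = 38.88 mm; ȳ = 1320300.00/9780.00 = 135.00 mm.

x̄ = 38.88 mm, ȳ = 135.00 mm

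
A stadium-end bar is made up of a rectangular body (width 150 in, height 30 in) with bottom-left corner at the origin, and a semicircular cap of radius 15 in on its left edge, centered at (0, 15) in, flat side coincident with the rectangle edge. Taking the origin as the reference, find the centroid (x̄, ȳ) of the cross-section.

Part | A | x̄ᵢ | ȳᵢ | A·x̄ᵢ | A·ȳᵢ
rectangular body | 4500.00 | 75.00 | 15.00 | 337500.00 | 67500.00
semicircular end | 353.43 | -6.37 | 15.00 | -2250.00 | 5301.44
Σ | 4853.43 |  |  | 335250.00 | 72801.44
x̄ = 335250.00 / 4853.43 = 69.07 in
ȳ = 72801.44 / 4853.43 = 15.00 in

x̄ = 69.07 in, ȳ = 15.00 in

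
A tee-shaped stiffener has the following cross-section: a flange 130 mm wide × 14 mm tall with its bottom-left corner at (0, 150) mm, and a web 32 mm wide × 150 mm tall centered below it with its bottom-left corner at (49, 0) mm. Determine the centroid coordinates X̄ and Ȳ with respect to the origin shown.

Part | A | x̄ᵢ | ȳᵢ | A·x̄ᵢ | A·ȳᵢ
web | 4800.00 | 65.00 | 75.00 | 312000.00 | 360000.00
flange | 1820.00 | 65.00 | 157.00 | 118300.00 | 285740.00
Σ | 6620.00 |  |  | 430300.00 | 645740.00
X̄ = 430300.00 / 6620.00 = 65.00 mm
Ȳ = 645740.00 / 6620.00 = 97.54 mm

X̄ = 65.00 mm, Ȳ = 97.54 mm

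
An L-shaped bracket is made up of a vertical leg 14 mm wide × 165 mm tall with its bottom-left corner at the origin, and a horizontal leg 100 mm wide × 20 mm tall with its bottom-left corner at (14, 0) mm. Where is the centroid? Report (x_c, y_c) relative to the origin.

vertical leg: A = 14 × 165 = 2310.00, centroid at (7.00, 82.50).
horizontal leg: A = 100 × 20 = 2000.00, centroid at (64.00, 10.00).
ΣA = 4310.00 mm²
ΣAx_c = (2310.00)(7.00) + (2000.00)(64.00) = 144170.00 mm³
ΣAy_c = (2310.00)(82.50) + (2000.00)(10.00) = 210575.00 mm³
x_c = 144170.00 / 4310.00 = 33.45 mm
y_c = 210575.00 / 4310.00 = 48.86 mm

x_c = 33.45 mm, y_c = 48.86 mm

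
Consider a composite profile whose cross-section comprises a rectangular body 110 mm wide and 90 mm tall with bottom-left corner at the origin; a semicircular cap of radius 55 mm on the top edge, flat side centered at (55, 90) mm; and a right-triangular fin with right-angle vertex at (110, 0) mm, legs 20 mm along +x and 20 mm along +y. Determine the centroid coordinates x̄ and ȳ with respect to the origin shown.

x̄ = 55.83 mm, ȳ = 66.35 mm

Part | A | x̄ᵢ | ȳᵢ | A·x̄ᵢ | A·ȳᵢ
rectangular body | 9900.00 | 55.00 | 45.00 | 544500.00 | 445500.00
semicircular top | 4751.66 | 55.00 | 113.34 | 261341.24 | 538565.97
triangular fin | 200.00 | 116.67 | 6.67 | 23333.33 | 1333.33
Σ | 14851.66 |  |  | 829174.57 | 985399.30
x̄ = 829174.57 / 14851.66 = 55.83 mm
ȳ = 985399.30 / 14851.66 = 66.35 mm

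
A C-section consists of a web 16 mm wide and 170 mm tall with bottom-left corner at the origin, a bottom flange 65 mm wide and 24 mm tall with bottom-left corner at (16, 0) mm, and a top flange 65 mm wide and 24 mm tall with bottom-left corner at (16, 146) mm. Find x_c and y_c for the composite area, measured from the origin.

x_c = 29.64 mm, y_c = 85.00 mm

web: A = 16 × 170 = 2720.00, centroid at (8.00, 85.00).
bottom flange: A = 65 × 24 = 1560.00, centroid at (48.50, 12.00).
top flange: A = 65 × 24 = 1560.00, centroid at (48.50, 158.00).
ΣA = 5840.00 mm², ΣAx_c = 173080.00 mm³, ΣAy_c = 496400.00 mm³.
x_c = 173080.00/5840.00 = 29.64 mm; y_c = 496400.00/5840.00 = 85.00 mm.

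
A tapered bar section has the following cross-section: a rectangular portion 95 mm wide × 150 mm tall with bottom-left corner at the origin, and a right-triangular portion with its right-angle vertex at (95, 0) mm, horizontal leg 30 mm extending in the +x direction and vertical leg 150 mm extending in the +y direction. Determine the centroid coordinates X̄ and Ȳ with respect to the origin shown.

X̄ = 55.34 mm, Ȳ = 71.59 mm

rectangular portion: A = 95 × 150 = 14250.00, centroid at (47.50, 75.00).
triangular portion: A = ½·30·150 = 2250.00, centroid at (105.00, 50.00).
ΣA = 16500.00 mm², ΣAX̄ = 913125.00 mm³, ΣAȲ = 1181250.00 mm³.
X̄ = 913125.00/16500.00 = 55.34 mm; Ȳ = 1181250.00/16500.00 = 71.59 mm.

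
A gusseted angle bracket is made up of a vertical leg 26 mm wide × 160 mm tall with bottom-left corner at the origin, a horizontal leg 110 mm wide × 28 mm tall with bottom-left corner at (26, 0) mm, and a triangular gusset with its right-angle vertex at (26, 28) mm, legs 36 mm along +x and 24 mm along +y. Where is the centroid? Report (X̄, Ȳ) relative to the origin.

X̄ = 41.71 mm, Ȳ = 51.03 mm

vertical leg: A = 26 × 160 = 4160.00, centroid at (13.00, 80.00).
horizontal leg: A = 110 × 28 = 3080.00, centroid at (81.00, 14.00).
gusset: A = ½·36·24 = 432.00, centroid at (38.00, 36.00).
ΣA = 7672.00 mm²
ΣAX̄ = (4160.00)(13.00) + (3080.00)(81.00) + (432.00)(38.00) = 319976.00 mm³
ΣAȲ = (4160.00)(80.00) + (3080.00)(14.00) + (432.00)(36.00) = 391472.00 mm³
X̄ = 319976.00 / 7672.00 = 41.71 mm
Ȳ = 391472.00 / 7672.00 = 51.03 mm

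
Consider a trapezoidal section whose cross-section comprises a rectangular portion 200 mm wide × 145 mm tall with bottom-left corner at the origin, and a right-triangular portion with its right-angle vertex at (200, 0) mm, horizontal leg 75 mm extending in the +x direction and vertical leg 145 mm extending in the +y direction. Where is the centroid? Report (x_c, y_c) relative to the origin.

x_c = 119.74 mm, y_c = 68.68 mm

rectangular portion: A = 200 × 145 = 29000.00, centroid at (100.00, 72.50).
triangular portion: A = ½·75·145 = 5437.50, centroid at (225.00, 48.33).
ΣA = 34437.50 mm²
ΣAx_c = (29000.00)(100.00) + (5437.50)(225.00) = 4123437.50 mm³
ΣAy_c = (29000.00)(72.50) + (5437.50)(48.33) = 2365312.50 mm³
x_c = 4123437.50 / 34437.50 = 119.74 mm
y_c = 2365312.50 / 34437.50 = 68.68 mm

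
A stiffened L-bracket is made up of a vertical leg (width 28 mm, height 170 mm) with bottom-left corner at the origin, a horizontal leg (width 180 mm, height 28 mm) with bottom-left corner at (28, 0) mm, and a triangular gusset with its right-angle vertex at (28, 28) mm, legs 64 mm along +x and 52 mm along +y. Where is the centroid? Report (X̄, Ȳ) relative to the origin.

vertical leg: A = 28 × 170 = 4760.00, centroid at (14.00, 85.00).
horizontal leg: A = 180 × 28 = 5040.00, centroid at (118.00, 14.00).
gusset: A = ½·64·52 = 1664.00, centroid at (49.33, 45.33).
ΣA = 11464.00 mm²
ΣAX̄ = (4760.00)(14.00) + (5040.00)(118.00) + (1664.00)(49.33) = 743450.67 mm³
ΣAȲ = (4760.00)(85.00) + (5040.00)(14.00) + (1664.00)(45.33) = 550594.67 mm³
X̄ = 743450.67 / 11464.00 = 64.85 mm
Ȳ = 550594.67 / 11464.00 = 48.03 mm

X̄ = 64.85 mm, Ȳ = 48.03 mm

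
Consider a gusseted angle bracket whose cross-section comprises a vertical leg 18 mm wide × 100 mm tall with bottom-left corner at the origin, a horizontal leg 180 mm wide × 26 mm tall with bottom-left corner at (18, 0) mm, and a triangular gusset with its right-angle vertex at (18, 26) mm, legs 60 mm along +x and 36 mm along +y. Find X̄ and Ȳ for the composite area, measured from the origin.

vertical leg: A = 18 × 100 = 1800.00, centroid at (9.00, 50.00).
horizontal leg: A = 180 × 26 = 4680.00, centroid at (108.00, 13.00).
gusset: A = ½·60·36 = 1080.00, centroid at (38.00, 38.00).
ΣA = 7560.00 mm²
ΣAX̄ = (1800.00)(9.00) + (4680.00)(108.00) + (1080.00)(38.00) = 562680.00 mm³
ΣAȲ = (1800.00)(50.00) + (4680.00)(13.00) + (1080.00)(38.00) = 191880.00 mm³
X̄ = 562680.00 / 7560.00 = 74.43 mm
Ȳ = 191880.00 / 7560.00 = 25.38 mm

X̄ = 74.43 mm, Ȳ = 25.38 mm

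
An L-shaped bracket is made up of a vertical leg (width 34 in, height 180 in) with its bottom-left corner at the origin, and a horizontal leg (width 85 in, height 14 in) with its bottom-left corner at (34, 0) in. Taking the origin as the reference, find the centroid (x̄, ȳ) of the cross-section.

vertical leg: A = 34 × 180 = 6120.00, centroid at (17.00, 90.00).
horizontal leg: A = 85 × 14 = 1190.00, centroid at (76.50, 7.00).
ΣA = 7310.00 in², ΣAx̄ = 195075.00 in³, ΣAȳ = 559130.00 in³.
x̄ = 195075.00/7310.00 = 26.69 in; ȳ = 559130.00/7310.00 = 76.49 in.

x̄ = 26.69 in, ȳ = 76.49 in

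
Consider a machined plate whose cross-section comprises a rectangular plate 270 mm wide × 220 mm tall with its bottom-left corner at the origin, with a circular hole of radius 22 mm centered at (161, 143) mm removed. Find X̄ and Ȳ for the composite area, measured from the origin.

plate: A = 270 × 220 = 59400.00, centroid at (135.00, 110.00).
hole: A = −π·22² = -1520.53, centroid at (161.00, 143.00).
ΣA = 57879.47 mm²
ΣAX̄ = (59400.00)(135.00) + (-1520.53)(161.00) = 7774194.53 mm³
ΣAȲ = (59400.00)(110.00) + (-1520.53)(143.00) = 6316564.09 mm³
X̄ = 7774194.53 / 57879.47 = 134.32 mm
Ȳ = 6316564.09 / 57879.47 = 109.13 mm

X̄ = 134.32 mm, Ȳ = 109.13 mm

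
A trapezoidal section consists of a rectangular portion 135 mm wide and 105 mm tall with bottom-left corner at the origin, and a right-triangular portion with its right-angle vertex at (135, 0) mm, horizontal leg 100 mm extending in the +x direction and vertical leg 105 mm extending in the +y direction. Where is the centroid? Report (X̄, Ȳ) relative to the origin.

X̄ = 94.75 mm, Ȳ = 47.77 mm

Part | A | x̄ᵢ | ȳᵢ | A·x̄ᵢ | A·ȳᵢ
rectangular portion | 14175.00 | 67.50 | 52.50 | 956812.50 | 744187.50
triangular portion | 5250.00 | 168.33 | 35.00 | 883750.00 | 183750.00
Σ | 19425.00 |  |  | 1840562.50 | 927937.50
X̄ = 1840562.50 / 19425.00 = 94.75 mm
Ȳ = 927937.50 / 19425.00 = 47.77 mm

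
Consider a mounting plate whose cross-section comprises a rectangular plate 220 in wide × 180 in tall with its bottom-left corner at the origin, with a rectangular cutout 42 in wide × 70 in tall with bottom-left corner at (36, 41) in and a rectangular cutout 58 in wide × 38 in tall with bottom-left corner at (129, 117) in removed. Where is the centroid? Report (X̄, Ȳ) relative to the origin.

X̄ = 111.45 in, Ȳ = 88.25 in

plate: A = 220 × 180 = 39600.00, centroid at (110.00, 90.00).
hole 1: A = −(42 × 70) = -2940.00, centroid at (57.00, 76.00).
hole 2: A = −(58 × 38) = -2204.00, centroid at (158.00, 136.00).
ΣA = 34456.00 in²
ΣAX̄ = (39600.00)(110.00) + (-2940.00)(57.00) + (-2204.00)(158.00) = 3840188.00 in³
ΣAȲ = (39600.00)(90.00) + (-2940.00)(76.00) + (-2204.00)(136.00) = 3040816.00 in³
X̄ = 3840188.00 / 34456.00 = 111.45 in
Ȳ = 3040816.00 / 34456.00 = 88.25 in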